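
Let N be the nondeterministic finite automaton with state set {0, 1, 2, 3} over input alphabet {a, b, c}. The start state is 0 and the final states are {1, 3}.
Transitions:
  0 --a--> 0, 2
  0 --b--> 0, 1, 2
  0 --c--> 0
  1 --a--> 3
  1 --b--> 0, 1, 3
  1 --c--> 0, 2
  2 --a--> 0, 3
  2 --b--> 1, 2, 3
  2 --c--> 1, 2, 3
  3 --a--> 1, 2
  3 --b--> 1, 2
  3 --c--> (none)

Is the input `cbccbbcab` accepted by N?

accepted

Start: {0}
read c: {0}
read b: {0, 1, 2}
read c: {0, 1, 2, 3}
read c: {0, 1, 2, 3}
read b: {0, 1, 2, 3}
read b: {0, 1, 2, 3}
read c: {0, 1, 2, 3}
read a: {0, 1, 2, 3}
read b: {0, 1, 2, 3}
Reachable ∩ accepting = {1, 3} — nonempty.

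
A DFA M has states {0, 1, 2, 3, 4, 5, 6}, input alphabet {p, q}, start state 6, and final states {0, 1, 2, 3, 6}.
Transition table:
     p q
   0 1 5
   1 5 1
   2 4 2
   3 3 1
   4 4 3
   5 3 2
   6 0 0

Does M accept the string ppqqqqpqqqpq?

6 --p--> 0
0 --p--> 1
1 --q--> 1
1 --q--> 1
1 --q--> 1
1 --q--> 1
1 --p--> 5
5 --q--> 2
2 --q--> 2
2 --q--> 2
2 --p--> 4
4 --q--> 3
End in state 3, which is an accepting state.

accepted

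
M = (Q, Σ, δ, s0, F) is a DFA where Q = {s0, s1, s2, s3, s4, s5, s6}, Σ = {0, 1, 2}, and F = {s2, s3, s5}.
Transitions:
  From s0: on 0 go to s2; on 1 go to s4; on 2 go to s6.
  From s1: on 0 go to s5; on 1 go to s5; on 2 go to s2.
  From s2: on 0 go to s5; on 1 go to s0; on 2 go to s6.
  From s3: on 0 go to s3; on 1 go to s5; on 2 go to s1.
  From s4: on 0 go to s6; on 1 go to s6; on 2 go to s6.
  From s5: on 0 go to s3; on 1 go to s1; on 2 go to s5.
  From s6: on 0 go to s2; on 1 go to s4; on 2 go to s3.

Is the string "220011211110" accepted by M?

s0 --2--> s6
s6 --2--> s3
s3 --0--> s3
s3 --0--> s3
s3 --1--> s5
s5 --1--> s1
s1 --2--> s2
s2 --1--> s0
s0 --1--> s4
s4 --1--> s6
s6 --1--> s4
s4 --0--> s6
End in state s6, which is not an accepting state.

rejected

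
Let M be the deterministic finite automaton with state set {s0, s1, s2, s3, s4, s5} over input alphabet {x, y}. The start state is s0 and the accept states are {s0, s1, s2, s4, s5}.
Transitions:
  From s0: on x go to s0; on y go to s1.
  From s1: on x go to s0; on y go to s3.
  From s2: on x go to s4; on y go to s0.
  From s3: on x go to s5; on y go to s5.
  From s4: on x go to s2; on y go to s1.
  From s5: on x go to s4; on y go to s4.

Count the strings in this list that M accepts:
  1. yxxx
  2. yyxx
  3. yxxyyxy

yxxx: accepted
yyxx: accepted
yxxyyxy: accepted

3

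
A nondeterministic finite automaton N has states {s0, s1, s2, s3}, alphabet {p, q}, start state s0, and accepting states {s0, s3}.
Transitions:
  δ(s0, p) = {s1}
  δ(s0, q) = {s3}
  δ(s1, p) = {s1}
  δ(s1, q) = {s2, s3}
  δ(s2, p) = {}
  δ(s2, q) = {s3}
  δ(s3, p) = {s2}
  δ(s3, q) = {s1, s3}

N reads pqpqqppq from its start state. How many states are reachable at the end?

2

Start: {s0}
read p: {s1}
read q: {s2, s3}
read p: {s2}
read q: {s3}
read q: {s1, s3}
read p: {s1, s2}
read p: {s1}
read q: {s2, s3}
Final reachable set {s2, s3} has 2 states.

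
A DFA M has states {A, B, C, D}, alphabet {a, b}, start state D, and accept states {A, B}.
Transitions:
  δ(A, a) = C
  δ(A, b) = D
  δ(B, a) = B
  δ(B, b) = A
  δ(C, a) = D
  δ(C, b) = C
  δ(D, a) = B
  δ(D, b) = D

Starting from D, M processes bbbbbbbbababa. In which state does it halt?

D --b--> D
D --b--> D
D --b--> D
D --b--> D
D --b--> D
D --b--> D
D --b--> D
D --b--> D
D --a--> B
B --b--> A
A --a--> C
C --b--> C
C --a--> D

D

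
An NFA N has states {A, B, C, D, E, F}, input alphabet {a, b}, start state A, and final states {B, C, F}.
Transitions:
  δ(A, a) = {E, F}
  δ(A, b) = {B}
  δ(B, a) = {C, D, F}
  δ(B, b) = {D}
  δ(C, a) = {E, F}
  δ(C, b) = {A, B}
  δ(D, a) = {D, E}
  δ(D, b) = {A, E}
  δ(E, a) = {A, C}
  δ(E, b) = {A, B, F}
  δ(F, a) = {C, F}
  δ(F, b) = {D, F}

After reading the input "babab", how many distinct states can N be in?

Start: {A}
read b: {B}
read a: {C, D, F}
read b: {A, B, D, E, F}
read a: {A, C, D, E, F}
read b: {A, B, D, E, F}
Final reachable set {A, B, D, E, F} has 5 states.

5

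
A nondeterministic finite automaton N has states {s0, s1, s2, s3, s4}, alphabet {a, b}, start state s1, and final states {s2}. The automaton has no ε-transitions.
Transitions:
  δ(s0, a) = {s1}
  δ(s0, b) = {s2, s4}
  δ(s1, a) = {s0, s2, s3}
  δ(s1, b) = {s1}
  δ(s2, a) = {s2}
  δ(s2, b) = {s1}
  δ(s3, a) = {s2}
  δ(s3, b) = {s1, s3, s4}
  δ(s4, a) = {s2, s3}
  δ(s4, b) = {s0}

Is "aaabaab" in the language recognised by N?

rejected

Start: {s1}
read a: {s0, s2, s3}
read a: {s1, s2}
read a: {s0, s2, s3}
read b: {s1, s2, s3, s4}
read a: {s0, s2, s3}
read a: {s1, s2}
read b: {s1}
Reachable ∩ accepting = {} — empty.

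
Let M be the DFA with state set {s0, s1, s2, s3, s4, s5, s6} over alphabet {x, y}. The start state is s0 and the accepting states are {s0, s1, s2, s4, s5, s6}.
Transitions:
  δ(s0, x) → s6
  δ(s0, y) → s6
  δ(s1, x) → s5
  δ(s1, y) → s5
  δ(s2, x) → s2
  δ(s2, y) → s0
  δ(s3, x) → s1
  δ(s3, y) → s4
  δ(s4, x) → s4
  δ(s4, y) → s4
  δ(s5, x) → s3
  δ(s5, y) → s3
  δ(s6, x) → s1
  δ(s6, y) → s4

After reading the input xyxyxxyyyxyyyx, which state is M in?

s0 --x--> s6
s6 --y--> s4
s4 --x--> s4
s4 --y--> s4
s4 --x--> s4
s4 --x--> s4
s4 --y--> s4
s4 --y--> s4
s4 --y--> s4
s4 --x--> s4
s4 --y--> s4
s4 --y--> s4
s4 --y--> s4
s4 --x--> s4

s4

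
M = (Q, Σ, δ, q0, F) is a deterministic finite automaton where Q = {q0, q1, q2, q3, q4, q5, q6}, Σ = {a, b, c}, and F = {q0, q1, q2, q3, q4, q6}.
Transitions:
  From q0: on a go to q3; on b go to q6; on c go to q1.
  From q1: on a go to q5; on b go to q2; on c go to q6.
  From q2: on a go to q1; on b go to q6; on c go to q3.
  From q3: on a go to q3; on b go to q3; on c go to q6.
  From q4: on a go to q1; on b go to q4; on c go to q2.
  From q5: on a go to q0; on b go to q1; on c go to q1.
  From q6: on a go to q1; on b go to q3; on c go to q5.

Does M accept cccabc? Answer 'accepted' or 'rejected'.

q0 --c--> q1
q1 --c--> q6
q6 --c--> q5
q5 --a--> q0
q0 --b--> q6
q6 --c--> q5
End in state q5, which is not an accepting state.

rejected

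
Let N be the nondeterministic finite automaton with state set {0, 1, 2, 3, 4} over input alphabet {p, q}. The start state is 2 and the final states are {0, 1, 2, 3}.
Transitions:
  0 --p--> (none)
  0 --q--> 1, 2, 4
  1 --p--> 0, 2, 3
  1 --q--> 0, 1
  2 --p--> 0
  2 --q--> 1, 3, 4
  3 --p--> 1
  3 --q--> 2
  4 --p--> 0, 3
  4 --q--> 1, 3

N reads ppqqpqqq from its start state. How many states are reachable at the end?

0

Start: {2}
read p: {0}
read p: {}
The reachable set is empty and stays empty for the remaining 6 symbols.
Final reachable set {} has 0 states.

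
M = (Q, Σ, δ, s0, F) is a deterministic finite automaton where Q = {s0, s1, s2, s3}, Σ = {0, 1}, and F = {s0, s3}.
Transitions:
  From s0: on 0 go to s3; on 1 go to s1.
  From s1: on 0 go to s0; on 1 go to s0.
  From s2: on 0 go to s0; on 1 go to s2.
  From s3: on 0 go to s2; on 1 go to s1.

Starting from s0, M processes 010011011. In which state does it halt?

s0

s0 --0--> s3
s3 --1--> s1
s1 --0--> s0
s0 --0--> s3
s3 --1--> s1
s1 --1--> s0
s0 --0--> s3
s3 --1--> s1
s1 --1--> s0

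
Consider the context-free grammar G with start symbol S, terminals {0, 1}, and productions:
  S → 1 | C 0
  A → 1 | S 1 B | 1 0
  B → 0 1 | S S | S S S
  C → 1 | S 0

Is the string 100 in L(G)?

S ⇒ C0 ⇒ S00 ⇒ 100

yes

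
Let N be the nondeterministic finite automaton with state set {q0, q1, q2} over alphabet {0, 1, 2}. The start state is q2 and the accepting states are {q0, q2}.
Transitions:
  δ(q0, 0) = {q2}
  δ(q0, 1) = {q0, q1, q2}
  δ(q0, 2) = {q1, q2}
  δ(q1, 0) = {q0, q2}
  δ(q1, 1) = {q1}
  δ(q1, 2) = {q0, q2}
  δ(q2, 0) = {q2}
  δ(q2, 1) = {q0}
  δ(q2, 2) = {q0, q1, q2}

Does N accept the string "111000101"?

Start: {q2}
read 1: {q0}
read 1: {q0, q1, q2}
read 1: {q0, q1, q2}
read 0: {q0, q2}
read 0: {q2}
read 0: {q2}
read 1: {q0}
read 0: {q2}
read 1: {q0}
Reachable ∩ accepting = {q0} — nonempty.

accepted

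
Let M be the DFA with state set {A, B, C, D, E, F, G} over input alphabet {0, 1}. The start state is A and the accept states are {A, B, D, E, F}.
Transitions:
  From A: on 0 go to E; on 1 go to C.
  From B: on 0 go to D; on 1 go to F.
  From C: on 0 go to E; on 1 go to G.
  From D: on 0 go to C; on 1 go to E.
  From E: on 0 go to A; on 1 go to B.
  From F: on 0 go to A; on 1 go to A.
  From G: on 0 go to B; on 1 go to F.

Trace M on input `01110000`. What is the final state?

A --0--> E
E --1--> B
B --1--> F
F --1--> A
A --0--> E
E --0--> A
A --0--> E
E --0--> A

A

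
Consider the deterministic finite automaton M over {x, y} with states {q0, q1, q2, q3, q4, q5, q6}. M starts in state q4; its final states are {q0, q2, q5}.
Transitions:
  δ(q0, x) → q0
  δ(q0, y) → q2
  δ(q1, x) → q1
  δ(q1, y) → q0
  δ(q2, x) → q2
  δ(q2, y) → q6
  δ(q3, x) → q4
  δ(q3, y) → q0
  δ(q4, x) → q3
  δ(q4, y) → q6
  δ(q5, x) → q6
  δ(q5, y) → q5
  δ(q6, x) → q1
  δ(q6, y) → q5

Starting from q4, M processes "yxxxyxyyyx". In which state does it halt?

q6

q4 --y--> q6
q6 --x--> q1
q1 --x--> q1
q1 --x--> q1
q1 --y--> q0
q0 --x--> q0
q0 --y--> q2
q2 --y--> q6
q6 --y--> q5
q5 --x--> q6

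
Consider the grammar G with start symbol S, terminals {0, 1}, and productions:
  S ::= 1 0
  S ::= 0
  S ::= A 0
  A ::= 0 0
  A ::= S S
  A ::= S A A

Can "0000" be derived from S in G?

no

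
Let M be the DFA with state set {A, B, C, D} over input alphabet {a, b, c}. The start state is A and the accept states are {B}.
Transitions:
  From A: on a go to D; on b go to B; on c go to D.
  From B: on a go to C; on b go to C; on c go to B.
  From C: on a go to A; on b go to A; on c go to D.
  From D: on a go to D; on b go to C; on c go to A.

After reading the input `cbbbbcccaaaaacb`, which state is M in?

B

A --c--> D
D --b--> C
C --b--> A
A --b--> B
B --b--> C
C --c--> D
D --c--> A
A --c--> D
D --a--> D
D --a--> D
D --a--> D
D --a--> D
D --a--> D
D --c--> A
A --b--> B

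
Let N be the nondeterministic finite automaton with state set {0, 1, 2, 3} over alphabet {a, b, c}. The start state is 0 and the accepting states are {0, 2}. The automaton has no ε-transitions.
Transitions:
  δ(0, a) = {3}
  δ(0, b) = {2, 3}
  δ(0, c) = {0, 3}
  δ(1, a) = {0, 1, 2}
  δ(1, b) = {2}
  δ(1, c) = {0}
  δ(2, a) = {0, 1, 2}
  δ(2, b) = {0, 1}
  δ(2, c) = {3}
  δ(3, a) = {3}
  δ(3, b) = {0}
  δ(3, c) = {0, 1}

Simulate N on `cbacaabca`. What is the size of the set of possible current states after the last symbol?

Start: {0}
read c: {0, 3}
read b: {0, 2, 3}
read a: {0, 1, 2, 3}
read c: {0, 1, 3}
read a: {0, 1, 2, 3}
read a: {0, 1, 2, 3}
read b: {0, 1, 2, 3}
read c: {0, 1, 3}
read a: {0, 1, 2, 3}
Final reachable set {0, 1, 2, 3} has 4 states.

4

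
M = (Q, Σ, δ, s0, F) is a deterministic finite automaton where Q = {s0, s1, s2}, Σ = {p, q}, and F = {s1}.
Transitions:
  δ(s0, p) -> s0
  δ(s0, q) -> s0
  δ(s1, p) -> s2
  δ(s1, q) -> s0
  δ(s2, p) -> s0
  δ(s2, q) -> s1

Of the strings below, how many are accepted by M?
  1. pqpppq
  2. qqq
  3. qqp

0

pqpppq: rejected
qqq: rejected
qqp: rejected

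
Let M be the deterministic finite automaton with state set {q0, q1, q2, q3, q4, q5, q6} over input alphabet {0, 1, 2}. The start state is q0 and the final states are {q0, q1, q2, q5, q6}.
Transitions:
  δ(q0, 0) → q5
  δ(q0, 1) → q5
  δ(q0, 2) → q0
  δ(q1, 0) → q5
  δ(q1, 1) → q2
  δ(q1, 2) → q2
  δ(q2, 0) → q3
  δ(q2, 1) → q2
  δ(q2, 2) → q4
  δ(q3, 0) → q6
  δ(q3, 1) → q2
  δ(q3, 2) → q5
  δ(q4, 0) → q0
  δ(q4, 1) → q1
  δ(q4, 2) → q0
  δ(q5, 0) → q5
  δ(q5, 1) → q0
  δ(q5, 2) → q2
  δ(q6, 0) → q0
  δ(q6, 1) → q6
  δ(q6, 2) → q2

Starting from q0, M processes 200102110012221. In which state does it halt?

q5

q0 --2--> q0
q0 --0--> q5
q5 --0--> q5
q5 --1--> q0
q0 --0--> q5
q5 --2--> q2
q2 --1--> q2
q2 --1--> q2
q2 --0--> q3
q3 --0--> q6
q6 --1--> q6
q6 --2--> q2
q2 --2--> q4
q4 --2--> q0
q0 --1--> q5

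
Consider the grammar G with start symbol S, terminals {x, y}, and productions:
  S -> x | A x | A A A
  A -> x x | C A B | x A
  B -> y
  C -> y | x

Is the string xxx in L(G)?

yes

S ⇒ Ax ⇒ xxx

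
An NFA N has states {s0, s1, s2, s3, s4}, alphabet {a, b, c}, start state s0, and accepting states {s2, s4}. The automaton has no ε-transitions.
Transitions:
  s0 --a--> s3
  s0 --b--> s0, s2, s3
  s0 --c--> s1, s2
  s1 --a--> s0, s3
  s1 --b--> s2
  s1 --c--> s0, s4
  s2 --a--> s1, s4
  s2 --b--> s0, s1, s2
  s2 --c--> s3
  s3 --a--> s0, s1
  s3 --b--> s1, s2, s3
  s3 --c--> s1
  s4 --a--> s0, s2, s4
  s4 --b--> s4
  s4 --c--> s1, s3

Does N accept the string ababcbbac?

Start: {s0}
read a: {s3}
read b: {s1, s2, s3}
read a: {s0, s1, s3, s4}
read b: {s0, s1, s2, s3, s4}
read c: {s0, s1, s2, s3, s4}
read b: {s0, s1, s2, s3, s4}
read b: {s0, s1, s2, s3, s4}
read a: {s0, s1, s2, s3, s4}
read c: {s0, s1, s2, s3, s4}
Reachable ∩ accepting = {s2, s4} — nonempty.

accepted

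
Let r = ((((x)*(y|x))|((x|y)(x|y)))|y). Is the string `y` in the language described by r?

The left alternative (((x)*(y|x))|((x|y)(x|y))) matches y.

yes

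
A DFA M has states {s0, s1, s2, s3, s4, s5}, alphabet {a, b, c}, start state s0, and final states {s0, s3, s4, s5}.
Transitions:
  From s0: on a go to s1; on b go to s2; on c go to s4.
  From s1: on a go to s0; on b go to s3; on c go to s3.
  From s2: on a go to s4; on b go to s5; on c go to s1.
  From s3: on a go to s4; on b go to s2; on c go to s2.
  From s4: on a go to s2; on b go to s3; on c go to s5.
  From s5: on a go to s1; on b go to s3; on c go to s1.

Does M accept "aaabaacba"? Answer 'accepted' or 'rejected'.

s0 --a--> s1
s1 --a--> s0
s0 --a--> s1
s1 --b--> s3
s3 --a--> s4
s4 --a--> s2
s2 --c--> s1
s1 --b--> s3
s3 --a--> s4
End in state s4, which is an accepting state.

accepted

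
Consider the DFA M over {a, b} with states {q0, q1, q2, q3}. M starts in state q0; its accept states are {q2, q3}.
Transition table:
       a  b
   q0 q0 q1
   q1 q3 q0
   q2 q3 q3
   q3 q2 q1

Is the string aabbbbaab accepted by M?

rejected

q0 --a--> q0
q0 --a--> q0
q0 --b--> q1
q1 --b--> q0
q0 --b--> q1
q1 --b--> q0
q0 --a--> q0
q0 --a--> q0
q0 --b--> q1
End in state q1, which is not an accepting state.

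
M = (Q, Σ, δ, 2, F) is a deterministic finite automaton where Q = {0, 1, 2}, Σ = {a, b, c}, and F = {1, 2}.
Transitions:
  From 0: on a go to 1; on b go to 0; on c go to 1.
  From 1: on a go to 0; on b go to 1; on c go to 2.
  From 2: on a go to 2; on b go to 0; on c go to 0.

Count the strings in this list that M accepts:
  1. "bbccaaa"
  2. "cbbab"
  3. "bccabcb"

3

"bbccaaa": accepted
"cbbab": accepted
"bccabcb": accepted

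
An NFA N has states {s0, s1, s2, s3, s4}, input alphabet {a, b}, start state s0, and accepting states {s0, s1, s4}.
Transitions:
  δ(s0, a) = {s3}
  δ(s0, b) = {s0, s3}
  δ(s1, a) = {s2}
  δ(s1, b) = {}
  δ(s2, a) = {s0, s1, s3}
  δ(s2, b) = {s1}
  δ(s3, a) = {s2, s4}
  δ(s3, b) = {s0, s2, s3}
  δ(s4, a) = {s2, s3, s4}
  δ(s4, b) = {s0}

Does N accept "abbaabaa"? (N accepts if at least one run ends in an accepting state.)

accepted

Start: {s0}
read a: {s3}
read b: {s0, s2, s3}
read b: {s0, s1, s2, s3}
read a: {s0, s1, s2, s3, s4}
read a: {s0, s1, s2, s3, s4}
read b: {s0, s1, s2, s3}
read a: {s0, s1, s2, s3, s4}
read a: {s0, s1, s2, s3, s4}
Reachable ∩ accepting = {s0, s1, s4} — nonempty.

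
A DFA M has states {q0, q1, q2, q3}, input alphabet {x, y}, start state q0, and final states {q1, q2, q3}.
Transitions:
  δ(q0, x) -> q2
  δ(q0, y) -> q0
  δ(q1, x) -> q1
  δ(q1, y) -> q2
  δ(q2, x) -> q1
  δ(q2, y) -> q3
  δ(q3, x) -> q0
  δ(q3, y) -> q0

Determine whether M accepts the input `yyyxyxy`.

q0 --y--> q0
q0 --y--> q0
q0 --y--> q0
q0 --x--> q2
q2 --y--> q3
q3 --x--> q0
q0 --y--> q0
End in state q0, which is not an accepting state.

rejected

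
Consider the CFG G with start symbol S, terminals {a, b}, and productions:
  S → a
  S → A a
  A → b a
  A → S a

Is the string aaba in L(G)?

no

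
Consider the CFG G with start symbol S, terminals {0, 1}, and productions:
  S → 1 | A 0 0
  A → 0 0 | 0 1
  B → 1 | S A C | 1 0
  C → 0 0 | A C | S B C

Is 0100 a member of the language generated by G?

S ⇒ A00 ⇒ 0100

yes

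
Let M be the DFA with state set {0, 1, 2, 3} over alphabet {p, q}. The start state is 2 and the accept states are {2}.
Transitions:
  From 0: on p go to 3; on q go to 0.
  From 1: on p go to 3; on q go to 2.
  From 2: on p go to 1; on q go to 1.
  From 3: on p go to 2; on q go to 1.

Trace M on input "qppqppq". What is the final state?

2 --q--> 1
1 --p--> 3
3 --p--> 2
2 --q--> 1
1 --p--> 3
3 --p--> 2
2 --q--> 1

1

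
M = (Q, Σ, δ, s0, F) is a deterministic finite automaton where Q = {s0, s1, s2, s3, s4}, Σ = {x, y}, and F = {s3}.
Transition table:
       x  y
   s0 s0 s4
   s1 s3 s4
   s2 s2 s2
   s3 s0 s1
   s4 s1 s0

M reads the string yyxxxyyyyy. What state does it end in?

s0 --y--> s4
s4 --y--> s0
s0 --x--> s0
s0 --x--> s0
s0 --x--> s0
s0 --y--> s4
s4 --y--> s0
s0 --y--> s4
s4 --y--> s0
s0 --y--> s4

s4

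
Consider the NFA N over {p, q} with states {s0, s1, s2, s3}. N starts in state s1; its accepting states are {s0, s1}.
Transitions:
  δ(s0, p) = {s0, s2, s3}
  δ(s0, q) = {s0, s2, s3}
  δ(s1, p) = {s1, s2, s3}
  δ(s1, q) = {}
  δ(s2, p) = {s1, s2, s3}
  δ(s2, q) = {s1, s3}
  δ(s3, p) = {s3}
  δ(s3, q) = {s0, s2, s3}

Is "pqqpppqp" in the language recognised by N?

Start: {s1}
read p: {s1, s2, s3}
read q: {s0, s1, s2, s3}
read q: {s0, s1, s2, s3}
read p: {s0, s1, s2, s3}
read p: {s0, s1, s2, s3}
read p: {s0, s1, s2, s3}
read q: {s0, s1, s2, s3}
read p: {s0, s1, s2, s3}
Reachable ∩ accepting = {s0, s1} — nonempty.

accepted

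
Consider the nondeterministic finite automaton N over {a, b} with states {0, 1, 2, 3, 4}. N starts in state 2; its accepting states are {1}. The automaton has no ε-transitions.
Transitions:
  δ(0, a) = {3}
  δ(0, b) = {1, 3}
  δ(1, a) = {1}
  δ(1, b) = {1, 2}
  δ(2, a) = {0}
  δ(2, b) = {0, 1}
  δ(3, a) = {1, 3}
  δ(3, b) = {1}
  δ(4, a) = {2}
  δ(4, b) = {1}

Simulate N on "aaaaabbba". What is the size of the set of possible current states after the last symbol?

3

Start: {2}
read a: {0}
read a: {3}
read a: {1, 3}
read a: {1, 3}
read a: {1, 3}
read b: {1, 2}
read b: {0, 1, 2}
read b: {0, 1, 2, 3}
read a: {0, 1, 3}
Final reachable set {0, 1, 3} has 3 states.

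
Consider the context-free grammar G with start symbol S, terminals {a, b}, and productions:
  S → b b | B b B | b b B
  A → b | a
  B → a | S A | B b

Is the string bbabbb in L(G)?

yes

S ⇒ bbB ⇒ bbBb ⇒ bbBbb ⇒ bbBbbb ⇒ bbabbb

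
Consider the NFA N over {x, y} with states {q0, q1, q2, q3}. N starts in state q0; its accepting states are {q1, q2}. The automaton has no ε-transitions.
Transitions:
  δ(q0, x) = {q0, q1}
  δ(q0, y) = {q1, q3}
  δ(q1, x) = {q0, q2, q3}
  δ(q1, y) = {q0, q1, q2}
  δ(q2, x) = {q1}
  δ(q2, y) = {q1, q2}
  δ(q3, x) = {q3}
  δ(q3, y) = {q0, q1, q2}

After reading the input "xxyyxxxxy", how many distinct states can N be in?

Start: {q0}
read x: {q0, q1}
read x: {q0, q1, q2, q3}
read y: {q0, q1, q2, q3}
read y: {q0, q1, q2, q3}
read x: {q0, q1, q2, q3}
read x: {q0, q1, q2, q3}
read x: {q0, q1, q2, q3}
read x: {q0, q1, q2, q3}
read y: {q0, q1, q2, q3}
Final reachable set {q0, q1, q2, q3} has 4 states.

4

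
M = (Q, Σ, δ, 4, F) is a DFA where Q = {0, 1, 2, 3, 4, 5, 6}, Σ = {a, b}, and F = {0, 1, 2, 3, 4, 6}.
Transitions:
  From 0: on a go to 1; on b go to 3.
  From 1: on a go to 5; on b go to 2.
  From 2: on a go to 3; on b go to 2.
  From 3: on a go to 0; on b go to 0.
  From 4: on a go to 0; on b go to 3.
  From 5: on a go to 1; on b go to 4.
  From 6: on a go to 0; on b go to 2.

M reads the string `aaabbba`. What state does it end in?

1

4 --a--> 0
0 --a--> 1
1 --a--> 5
5 --b--> 4
4 --b--> 3
3 --b--> 0
0 --a--> 1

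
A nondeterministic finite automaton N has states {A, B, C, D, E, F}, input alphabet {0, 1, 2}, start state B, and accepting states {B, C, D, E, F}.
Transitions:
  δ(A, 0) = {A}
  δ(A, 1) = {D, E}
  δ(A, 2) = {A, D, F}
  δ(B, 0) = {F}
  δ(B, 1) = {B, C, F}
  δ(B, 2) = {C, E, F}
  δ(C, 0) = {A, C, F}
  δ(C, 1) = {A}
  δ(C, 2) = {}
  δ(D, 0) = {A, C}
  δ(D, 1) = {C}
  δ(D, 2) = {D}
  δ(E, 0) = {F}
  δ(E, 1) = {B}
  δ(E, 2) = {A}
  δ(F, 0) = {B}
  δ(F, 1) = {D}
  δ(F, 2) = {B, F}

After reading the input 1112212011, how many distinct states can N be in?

Start: {B}
read 1: {B, C, F}
read 1: {A, B, C, D, F}
read 1: {A, B, C, D, E, F}
read 2: {A, B, C, D, E, F}
read 2: {A, B, C, D, E, F}
read 1: {A, B, C, D, E, F}
read 2: {A, B, C, D, E, F}
read 0: {A, B, C, F}
read 1: {A, B, C, D, E, F}
read 1: {A, B, C, D, E, F}
Final reachable set {A, B, C, D, E, F} has 6 states.

6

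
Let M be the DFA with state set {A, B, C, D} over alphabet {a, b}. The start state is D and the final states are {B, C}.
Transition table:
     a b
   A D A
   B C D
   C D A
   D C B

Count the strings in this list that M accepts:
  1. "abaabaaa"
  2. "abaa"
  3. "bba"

"abaabaaa": rejected
"abaa": accepted
"bba": accepted

2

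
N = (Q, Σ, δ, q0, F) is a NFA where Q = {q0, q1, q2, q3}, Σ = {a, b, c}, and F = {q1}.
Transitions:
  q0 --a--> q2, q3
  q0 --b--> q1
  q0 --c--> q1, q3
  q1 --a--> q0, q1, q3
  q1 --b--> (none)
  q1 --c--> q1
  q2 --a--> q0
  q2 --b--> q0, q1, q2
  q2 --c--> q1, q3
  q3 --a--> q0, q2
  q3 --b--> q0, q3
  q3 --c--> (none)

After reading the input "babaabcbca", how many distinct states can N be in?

4

Start: {q0}
read b: {q1}
read a: {q0, q1, q3}
read b: {q0, q1, q3}
read a: {q0, q1, q2, q3}
read a: {q0, q1, q2, q3}
read b: {q0, q1, q2, q3}
read c: {q1, q3}
read b: {q0, q3}
read c: {q1, q3}
read a: {q0, q1, q2, q3}
Final reachable set {q0, q1, q2, q3} has 4 states.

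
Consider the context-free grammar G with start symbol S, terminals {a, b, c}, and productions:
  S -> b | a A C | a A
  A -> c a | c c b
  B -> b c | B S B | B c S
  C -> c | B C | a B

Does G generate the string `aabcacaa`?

no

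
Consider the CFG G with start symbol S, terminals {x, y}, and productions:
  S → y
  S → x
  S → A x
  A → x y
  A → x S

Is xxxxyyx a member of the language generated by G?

no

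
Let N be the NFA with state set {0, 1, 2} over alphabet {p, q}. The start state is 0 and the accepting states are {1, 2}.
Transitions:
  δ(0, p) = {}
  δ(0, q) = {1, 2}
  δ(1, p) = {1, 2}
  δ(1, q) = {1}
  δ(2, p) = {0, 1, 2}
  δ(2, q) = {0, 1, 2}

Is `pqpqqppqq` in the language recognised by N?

Start: {0}
read p: {}
The reachable set is empty and stays empty for the remaining 8 symbols.
Reachable ∩ accepting = {} — empty.

rejected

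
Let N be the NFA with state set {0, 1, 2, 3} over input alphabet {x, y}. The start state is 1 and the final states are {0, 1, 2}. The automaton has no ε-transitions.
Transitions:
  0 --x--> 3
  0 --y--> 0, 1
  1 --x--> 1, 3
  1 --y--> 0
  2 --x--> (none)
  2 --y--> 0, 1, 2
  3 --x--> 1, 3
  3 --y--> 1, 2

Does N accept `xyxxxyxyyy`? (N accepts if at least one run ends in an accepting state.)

accepted

Start: {1}
read x: {1, 3}
read y: {0, 1, 2}
read x: {1, 3}
read x: {1, 3}
read x: {1, 3}
read y: {0, 1, 2}
read x: {1, 3}
read y: {0, 1, 2}
read y: {0, 1, 2}
read y: {0, 1, 2}
Reachable ∩ accepting = {0, 1, 2} — nonempty.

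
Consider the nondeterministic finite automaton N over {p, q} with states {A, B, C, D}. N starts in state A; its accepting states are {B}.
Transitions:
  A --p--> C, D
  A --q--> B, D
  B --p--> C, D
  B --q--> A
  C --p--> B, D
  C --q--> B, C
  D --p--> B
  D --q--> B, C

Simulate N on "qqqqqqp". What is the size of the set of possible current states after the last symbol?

3

Start: {A}
read q: {B, D}
read q: {A, B, C}
read q: {A, B, C, D}
read q: {A, B, C, D}
read q: {A, B, C, D}
read q: {A, B, C, D}
read p: {B, C, D}
Final reachable set {B, C, D} has 3 states.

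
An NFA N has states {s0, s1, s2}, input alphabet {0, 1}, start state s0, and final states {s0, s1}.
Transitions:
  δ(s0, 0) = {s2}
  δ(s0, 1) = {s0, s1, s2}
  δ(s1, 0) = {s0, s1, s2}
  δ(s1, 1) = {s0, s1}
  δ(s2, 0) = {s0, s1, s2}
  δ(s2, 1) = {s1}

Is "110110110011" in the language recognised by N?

Start: {s0}
read 1: {s0, s1, s2}
read 1: {s0, s1, s2}
read 0: {s0, s1, s2}
read 1: {s0, s1, s2}
read 1: {s0, s1, s2}
read 0: {s0, s1, s2}
read 1: {s0, s1, s2}
read 1: {s0, s1, s2}
read 0: {s0, s1, s2}
read 0: {s0, s1, s2}
read 1: {s0, s1, s2}
read 1: {s0, s1, s2}
Reachable ∩ accepting = {s0, s1} — nonempty.

accepted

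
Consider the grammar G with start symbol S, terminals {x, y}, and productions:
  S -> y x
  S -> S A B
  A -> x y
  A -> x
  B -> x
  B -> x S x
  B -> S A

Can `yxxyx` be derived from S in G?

S ⇒ SAB ⇒ yxAB ⇒ yxxyB ⇒ yxxyx

yes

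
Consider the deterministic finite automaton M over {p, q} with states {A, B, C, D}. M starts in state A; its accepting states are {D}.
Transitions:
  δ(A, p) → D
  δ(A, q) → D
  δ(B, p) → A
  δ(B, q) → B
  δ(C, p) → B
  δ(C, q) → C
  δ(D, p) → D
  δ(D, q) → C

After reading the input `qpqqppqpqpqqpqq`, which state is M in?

A --q--> D
D --p--> D
D --q--> C
C --q--> C
C --p--> B
B --p--> A
A --q--> D
D --p--> D
D --q--> C
C --p--> B
B --q--> B
B --q--> B
B --p--> A
A --q--> D
D --q--> C

C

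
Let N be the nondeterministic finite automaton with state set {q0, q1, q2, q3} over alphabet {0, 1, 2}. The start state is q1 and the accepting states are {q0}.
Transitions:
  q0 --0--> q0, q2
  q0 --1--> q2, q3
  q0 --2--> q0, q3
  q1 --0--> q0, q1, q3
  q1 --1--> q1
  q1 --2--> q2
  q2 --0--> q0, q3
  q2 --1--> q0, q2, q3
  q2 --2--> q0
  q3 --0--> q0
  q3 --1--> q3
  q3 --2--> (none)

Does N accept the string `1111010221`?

Start: {q1}
read 1: {q1}
read 1: {q1}
read 1: {q1}
read 1: {q1}
read 0: {q0, q1, q3}
read 1: {q1, q2, q3}
read 0: {q0, q1, q3}
read 2: {q0, q2, q3}
read 2: {q0, q3}
read 1: {q2, q3}
Reachable ∩ accepting = {} — empty.

rejected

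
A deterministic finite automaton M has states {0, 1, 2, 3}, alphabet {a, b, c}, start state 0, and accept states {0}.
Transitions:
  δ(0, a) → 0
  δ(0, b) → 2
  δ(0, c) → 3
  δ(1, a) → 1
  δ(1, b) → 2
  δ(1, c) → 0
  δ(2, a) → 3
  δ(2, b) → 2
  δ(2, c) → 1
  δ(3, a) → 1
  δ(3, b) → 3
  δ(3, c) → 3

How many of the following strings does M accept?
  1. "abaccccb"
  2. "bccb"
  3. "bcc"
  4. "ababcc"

"abaccccb": rejected
"bccb": rejected
"bcc": accepted
"ababcc": rejected

1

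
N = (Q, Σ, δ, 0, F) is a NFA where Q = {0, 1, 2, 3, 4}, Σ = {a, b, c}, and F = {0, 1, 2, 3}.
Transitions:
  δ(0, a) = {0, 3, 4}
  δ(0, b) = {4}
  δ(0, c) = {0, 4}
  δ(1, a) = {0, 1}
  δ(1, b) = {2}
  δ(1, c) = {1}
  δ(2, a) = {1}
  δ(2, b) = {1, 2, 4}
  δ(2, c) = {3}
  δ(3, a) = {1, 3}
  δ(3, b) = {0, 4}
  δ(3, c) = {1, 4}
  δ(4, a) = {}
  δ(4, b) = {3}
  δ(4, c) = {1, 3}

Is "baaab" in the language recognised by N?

rejected

Start: {0}
read b: {4}
read a: {}
The reachable set is empty and stays empty for the remaining 3 symbols.
Reachable ∩ accepting = {} — empty.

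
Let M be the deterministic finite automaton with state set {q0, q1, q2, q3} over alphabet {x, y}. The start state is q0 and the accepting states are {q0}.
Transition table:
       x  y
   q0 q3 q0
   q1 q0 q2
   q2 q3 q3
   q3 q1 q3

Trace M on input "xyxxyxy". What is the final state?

q3

q0 --x--> q3
q3 --y--> q3
q3 --x--> q1
q1 --x--> q0
q0 --y--> q0
q0 --x--> q3
q3 --y--> q3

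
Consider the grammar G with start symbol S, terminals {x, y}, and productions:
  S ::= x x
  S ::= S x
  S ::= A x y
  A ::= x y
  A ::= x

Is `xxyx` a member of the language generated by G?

yes

S ⇒ Sx ⇒ Axyx ⇒ xxyx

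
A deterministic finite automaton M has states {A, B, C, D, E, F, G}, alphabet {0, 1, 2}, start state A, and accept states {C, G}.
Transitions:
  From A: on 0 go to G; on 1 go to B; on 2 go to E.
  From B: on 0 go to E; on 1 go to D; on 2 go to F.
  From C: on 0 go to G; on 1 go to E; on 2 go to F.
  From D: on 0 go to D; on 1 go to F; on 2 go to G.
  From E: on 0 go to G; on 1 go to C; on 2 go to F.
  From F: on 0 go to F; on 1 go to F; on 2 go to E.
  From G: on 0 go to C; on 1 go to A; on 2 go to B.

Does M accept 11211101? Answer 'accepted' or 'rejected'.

A --1--> B
B --1--> D
D --2--> G
G --1--> A
A --1--> B
B --1--> D
D --0--> D
D --1--> F
End in state F, which is not an accepting state.

rejected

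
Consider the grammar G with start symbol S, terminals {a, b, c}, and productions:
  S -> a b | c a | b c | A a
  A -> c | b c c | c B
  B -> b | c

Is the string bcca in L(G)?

S ⇒ Aa ⇒ bcca

yes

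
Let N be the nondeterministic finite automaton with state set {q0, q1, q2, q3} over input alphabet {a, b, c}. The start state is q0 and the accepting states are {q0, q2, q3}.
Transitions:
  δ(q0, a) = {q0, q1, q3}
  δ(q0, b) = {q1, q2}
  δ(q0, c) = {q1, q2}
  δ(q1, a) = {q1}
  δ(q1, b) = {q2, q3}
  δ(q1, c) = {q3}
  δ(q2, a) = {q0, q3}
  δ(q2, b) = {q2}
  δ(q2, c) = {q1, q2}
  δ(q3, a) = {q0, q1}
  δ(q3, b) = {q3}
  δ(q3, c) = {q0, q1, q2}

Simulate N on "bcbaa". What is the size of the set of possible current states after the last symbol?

3

Start: {q0}
read b: {q1, q2}
read c: {q1, q2, q3}
read b: {q2, q3}
read a: {q0, q1, q3}
read a: {q0, q1, q3}
Final reachable set {q0, q1, q3} has 3 states.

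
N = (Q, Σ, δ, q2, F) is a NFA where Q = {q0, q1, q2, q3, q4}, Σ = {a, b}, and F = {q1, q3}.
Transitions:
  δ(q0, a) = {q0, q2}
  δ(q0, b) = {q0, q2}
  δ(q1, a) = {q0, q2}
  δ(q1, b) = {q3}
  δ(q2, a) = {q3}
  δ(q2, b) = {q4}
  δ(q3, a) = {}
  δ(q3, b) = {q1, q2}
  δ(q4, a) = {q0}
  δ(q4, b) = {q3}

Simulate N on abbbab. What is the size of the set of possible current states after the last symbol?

Start: {q2}
read a: {q3}
read b: {q1, q2}
read b: {q3, q4}
read b: {q1, q2, q3}
read a: {q0, q2, q3}
read b: {q0, q1, q2, q4}
Final reachable set {q0, q1, q2, q4} has 4 states.

4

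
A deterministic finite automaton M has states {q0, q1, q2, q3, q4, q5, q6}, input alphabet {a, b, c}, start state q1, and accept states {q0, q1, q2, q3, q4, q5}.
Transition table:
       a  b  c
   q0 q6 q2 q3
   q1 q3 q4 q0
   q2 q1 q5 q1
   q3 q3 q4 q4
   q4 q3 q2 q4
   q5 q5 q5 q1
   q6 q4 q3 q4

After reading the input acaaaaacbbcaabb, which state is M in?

q1 --a--> q3
q3 --c--> q4
q4 --a--> q3
q3 --a--> q3
q3 --a--> q3
q3 --a--> q3
q3 --a--> q3
q3 --c--> q4
q4 --b--> q2
q2 --b--> q5
q5 --c--> q1
q1 --a--> q3
q3 --a--> q3
q3 --b--> q4
q4 --b--> q2

q2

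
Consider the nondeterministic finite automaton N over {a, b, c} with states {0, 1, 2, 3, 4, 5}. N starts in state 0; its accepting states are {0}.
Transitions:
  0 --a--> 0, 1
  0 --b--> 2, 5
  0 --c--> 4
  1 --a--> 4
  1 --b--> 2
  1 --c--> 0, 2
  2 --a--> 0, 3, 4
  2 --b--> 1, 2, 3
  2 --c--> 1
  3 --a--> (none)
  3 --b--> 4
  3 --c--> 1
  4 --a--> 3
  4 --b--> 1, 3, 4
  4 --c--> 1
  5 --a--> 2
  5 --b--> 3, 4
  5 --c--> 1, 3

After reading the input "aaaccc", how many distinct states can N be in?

Start: {0}
read a: {0, 1}
read a: {0, 1, 4}
read a: {0, 1, 3, 4}
read c: {0, 1, 2, 4}
read c: {0, 1, 2, 4}
read c: {0, 1, 2, 4}
Final reachable set {0, 1, 2, 4} has 4 states.

4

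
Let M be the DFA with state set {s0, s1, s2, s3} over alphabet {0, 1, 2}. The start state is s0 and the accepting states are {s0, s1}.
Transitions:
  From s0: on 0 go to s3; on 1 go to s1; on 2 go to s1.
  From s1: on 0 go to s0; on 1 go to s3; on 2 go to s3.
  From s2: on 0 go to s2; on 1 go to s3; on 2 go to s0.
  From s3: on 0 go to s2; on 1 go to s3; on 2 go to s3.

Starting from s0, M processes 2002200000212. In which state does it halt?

s0 --2--> s1
s1 --0--> s0
s0 --0--> s3
s3 --2--> s3
s3 --2--> s3
s3 --0--> s2
s2 --0--> s2
s2 --0--> s2
s2 --0--> s2
s2 --0--> s2
s2 --2--> s0
s0 --1--> s1
s1 --2--> s3

s3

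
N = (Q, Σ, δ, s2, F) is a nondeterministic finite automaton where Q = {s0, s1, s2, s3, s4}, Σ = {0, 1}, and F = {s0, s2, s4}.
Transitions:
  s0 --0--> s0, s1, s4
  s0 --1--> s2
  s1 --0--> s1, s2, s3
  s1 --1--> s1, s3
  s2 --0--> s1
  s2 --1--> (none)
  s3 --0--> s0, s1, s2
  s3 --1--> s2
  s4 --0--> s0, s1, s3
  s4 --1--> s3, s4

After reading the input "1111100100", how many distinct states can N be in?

Start: {s2}
read 1: {}
The reachable set is empty and stays empty for the remaining 9 symbols.
Final reachable set {} has 0 states.

0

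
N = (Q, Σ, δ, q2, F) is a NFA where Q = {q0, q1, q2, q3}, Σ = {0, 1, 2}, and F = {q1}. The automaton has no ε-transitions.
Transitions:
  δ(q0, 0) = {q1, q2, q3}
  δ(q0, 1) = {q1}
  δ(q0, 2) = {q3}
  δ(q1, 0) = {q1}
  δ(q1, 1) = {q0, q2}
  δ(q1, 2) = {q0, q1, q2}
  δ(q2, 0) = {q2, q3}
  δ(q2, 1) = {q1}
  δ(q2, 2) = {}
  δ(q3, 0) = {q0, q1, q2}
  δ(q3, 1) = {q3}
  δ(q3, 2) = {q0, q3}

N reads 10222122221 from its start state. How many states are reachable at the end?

4

Start: {q2}
read 1: {q1}
read 0: {q1}
read 2: {q0, q1, q2}
read 2: {q0, q1, q2, q3}
read 2: {q0, q1, q2, q3}
read 1: {q0, q1, q2, q3}
read 2: {q0, q1, q2, q3}
read 2: {q0, q1, q2, q3}
read 2: {q0, q1, q2, q3}
read 2: {q0, q1, q2, q3}
read 1: {q0, q1, q2, q3}
Final reachable set {q0, q1, q2, q3} has 4 states.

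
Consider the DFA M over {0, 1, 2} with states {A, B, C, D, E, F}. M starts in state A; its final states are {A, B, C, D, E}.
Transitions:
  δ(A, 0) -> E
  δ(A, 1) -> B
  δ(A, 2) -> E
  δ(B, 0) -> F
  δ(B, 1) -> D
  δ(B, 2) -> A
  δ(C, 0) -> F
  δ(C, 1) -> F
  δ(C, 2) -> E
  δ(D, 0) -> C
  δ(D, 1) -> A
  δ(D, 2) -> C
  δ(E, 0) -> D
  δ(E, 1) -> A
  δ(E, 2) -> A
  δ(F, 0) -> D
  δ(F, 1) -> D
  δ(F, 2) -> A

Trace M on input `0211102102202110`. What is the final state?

A --0--> E
E --2--> A
A --1--> B
B --1--> D
D --1--> A
A --0--> E
E --2--> A
A --1--> B
B --0--> F
F --2--> A
A --2--> E
E --0--> D
D --2--> C
C --1--> F
F --1--> D
D --0--> C

C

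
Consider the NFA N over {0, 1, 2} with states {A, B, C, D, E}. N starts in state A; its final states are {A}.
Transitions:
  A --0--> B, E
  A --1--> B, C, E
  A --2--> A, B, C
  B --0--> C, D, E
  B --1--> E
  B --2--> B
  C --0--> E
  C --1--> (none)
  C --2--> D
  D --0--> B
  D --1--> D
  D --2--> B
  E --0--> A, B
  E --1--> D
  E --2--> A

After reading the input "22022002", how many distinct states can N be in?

Start: {A}
read 2: {A, B, C}
read 2: {A, B, C, D}
read 0: {B, C, D, E}
read 2: {A, B, D}
read 2: {A, B, C}
read 0: {B, C, D, E}
read 0: {A, B, C, D, E}
read 2: {A, B, C, D}
Final reachable set {A, B, C, D} has 4 states.

4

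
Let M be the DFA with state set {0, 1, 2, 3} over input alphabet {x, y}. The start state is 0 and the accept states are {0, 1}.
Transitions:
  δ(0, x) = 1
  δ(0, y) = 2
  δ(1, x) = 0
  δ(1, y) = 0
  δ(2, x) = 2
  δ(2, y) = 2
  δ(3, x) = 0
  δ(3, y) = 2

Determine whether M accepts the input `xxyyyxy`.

0 --x--> 1
1 --x--> 0
0 --y--> 2
2 --y--> 2
2 --y--> 2
2 --x--> 2
2 --y--> 2
End in state 2, which is not an accepting state.

rejected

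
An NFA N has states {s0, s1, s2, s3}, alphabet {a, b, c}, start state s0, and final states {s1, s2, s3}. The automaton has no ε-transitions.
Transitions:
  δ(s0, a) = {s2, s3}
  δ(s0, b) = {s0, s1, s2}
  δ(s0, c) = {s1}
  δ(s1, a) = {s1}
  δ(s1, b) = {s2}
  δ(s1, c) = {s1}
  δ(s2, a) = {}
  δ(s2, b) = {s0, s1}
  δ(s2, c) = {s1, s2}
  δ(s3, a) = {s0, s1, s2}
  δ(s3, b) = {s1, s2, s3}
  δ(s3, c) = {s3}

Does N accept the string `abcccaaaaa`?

accepted

Start: {s0}
read a: {s2, s3}
read b: {s0, s1, s2, s3}
read c: {s1, s2, s3}
read c: {s1, s2, s3}
read c: {s1, s2, s3}
read a: {s0, s1, s2}
read a: {s1, s2, s3}
read a: {s0, s1, s2}
read a: {s1, s2, s3}
read a: {s0, s1, s2}
Reachable ∩ accepting = {s1, s2} — nonempty.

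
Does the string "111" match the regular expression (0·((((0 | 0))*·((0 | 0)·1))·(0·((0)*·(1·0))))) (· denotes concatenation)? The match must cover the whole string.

no

No split of 111 into u·v has 0 matching u and ((((0|0))*·((0|0)·1))·(0·((0)*·(1·0)))) matching v.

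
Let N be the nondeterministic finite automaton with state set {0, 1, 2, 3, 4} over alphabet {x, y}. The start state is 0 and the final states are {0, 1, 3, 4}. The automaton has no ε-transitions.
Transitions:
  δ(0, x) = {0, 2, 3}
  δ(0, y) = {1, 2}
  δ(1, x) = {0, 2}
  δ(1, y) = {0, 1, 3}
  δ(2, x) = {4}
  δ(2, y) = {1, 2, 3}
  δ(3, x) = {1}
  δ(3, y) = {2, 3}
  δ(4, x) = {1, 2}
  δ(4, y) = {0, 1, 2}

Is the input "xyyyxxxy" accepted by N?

Start: {0}
read x: {0, 2, 3}
read y: {1, 2, 3}
read y: {0, 1, 2, 3}
read y: {0, 1, 2, 3}
read x: {0, 1, 2, 3, 4}
read x: {0, 1, 2, 3, 4}
read x: {0, 1, 2, 3, 4}
read y: {0, 1, 2, 3}
Reachable ∩ accepting = {0, 1, 3} — nonempty.

accepted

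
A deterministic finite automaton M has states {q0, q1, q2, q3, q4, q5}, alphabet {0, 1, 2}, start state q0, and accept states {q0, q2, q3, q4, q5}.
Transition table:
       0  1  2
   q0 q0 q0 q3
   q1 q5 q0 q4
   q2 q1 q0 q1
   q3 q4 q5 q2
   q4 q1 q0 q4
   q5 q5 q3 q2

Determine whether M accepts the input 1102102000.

accepted

q0 --1--> q0
q0 --1--> q0
q0 --0--> q0
q0 --2--> q3
q3 --1--> q5
q5 --0--> q5
q5 --2--> q2
q2 --0--> q1
q1 --0--> q5
q5 --0--> q5
End in state q5, which is an accepting state.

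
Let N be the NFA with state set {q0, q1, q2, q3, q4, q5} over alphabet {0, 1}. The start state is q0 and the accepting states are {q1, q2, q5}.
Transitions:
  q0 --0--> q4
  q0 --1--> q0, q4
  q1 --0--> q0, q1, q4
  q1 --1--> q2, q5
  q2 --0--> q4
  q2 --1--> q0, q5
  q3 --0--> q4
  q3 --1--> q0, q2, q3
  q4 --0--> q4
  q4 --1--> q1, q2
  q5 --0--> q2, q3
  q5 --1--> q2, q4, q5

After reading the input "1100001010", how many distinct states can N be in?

5

Start: {q0}
read 1: {q0, q4}
read 1: {q0, q1, q2, q4}
read 0: {q0, q1, q4}
read 0: {q0, q1, q4}
read 0: {q0, q1, q4}
read 0: {q0, q1, q4}
read 1: {q0, q1, q2, q4, q5}
read 0: {q0, q1, q2, q3, q4}
read 1: {q0, q1, q2, q3, q4, q5}
read 0: {q0, q1, q2, q3, q4}
Final reachable set {q0, q1, q2, q3, q4} has 5 states.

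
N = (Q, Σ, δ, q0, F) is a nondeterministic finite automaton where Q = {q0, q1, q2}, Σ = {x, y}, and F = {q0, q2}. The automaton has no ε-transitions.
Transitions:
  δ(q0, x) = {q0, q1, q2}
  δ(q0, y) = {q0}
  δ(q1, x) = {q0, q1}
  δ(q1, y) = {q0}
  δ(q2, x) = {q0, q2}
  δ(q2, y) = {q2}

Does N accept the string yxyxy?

accepted

Start: {q0}
read y: {q0}
read x: {q0, q1, q2}
read y: {q0, q2}
read x: {q0, q1, q2}
read y: {q0, q2}
Reachable ∩ accepting = {q0, q2} — nonempty.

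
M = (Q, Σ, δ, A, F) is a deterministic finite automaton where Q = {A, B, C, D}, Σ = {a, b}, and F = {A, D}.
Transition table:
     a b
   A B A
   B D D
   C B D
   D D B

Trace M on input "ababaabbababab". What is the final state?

A --a--> B
B --b--> D
D --a--> D
D --b--> B
B --a--> D
D --a--> D
D --b--> B
B --b--> D
D --a--> D
D --b--> B
B --a--> D
D --b--> B
B --a--> D
D --b--> B

B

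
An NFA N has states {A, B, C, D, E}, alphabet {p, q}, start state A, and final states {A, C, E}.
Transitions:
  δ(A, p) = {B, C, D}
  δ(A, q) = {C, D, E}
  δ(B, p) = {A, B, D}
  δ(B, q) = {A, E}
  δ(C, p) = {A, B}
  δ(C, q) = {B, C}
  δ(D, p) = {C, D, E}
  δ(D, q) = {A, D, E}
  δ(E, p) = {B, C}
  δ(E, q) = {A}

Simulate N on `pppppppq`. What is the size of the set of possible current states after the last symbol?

Start: {A}
read p: {B, C, D}
read p: {A, B, C, D, E}
read p: {A, B, C, D, E}
read p: {A, B, C, D, E}
read p: {A, B, C, D, E}
read p: {A, B, C, D, E}
read p: {A, B, C, D, E}
read q: {A, B, C, D, E}
Final reachable set {A, B, C, D, E} has 5 states.

5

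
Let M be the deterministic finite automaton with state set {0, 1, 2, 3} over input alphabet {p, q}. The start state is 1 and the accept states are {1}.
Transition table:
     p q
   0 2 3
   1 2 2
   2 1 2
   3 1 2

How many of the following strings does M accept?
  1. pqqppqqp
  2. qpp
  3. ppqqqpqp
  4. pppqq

pqqppqqp: accepted
qpp: rejected
ppqqqpqp: accepted
pppqq: rejected

2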